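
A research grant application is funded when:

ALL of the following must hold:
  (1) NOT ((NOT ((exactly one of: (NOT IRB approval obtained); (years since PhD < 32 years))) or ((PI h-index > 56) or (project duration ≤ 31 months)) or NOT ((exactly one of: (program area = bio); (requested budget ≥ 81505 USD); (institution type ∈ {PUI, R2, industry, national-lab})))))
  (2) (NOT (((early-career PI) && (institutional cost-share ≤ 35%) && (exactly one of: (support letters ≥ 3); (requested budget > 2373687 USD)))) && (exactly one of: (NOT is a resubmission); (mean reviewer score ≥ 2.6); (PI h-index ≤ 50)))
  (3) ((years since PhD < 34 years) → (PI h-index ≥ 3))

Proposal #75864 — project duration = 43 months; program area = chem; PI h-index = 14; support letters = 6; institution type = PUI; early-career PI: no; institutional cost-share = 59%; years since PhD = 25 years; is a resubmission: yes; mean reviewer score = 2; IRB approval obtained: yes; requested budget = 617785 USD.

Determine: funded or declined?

Atomic conditions:
  NOT IRB approval obtained: yes → false
  years since PhD < 32 years: 25 < 32 is true
  PI h-index > 56: 14 > 56 is false
  project duration ≤ 31 months: 43 ≤ 31 is false
  program area = bio: chem == bio is false
  requested budget ≥ 81505 USD: 617785 ≥ 81505 is true
  institution type ∈ {PUI, R2, industry, national-lab}: PUI is in the set → true
  early-career PI: no → false
  institutional cost-share ≤ 35%: 59 ≤ 35 is false
  support letters ≥ 3: 6 ≥ 3 is true
  requested budget > 2373687 USD: 617785 > 2373687 is false
  NOT is a resubmission: yes → false
  mean reviewer score ≥ 2.6: 2 ≥ 2.6 is false
  PI h-index ≤ 50: 14 ≤ 50 is true
  years since PhD < 34 years: 25 < 34 is true
  PI h-index ≥ 3: 14 ≥ 3 is true
Combine:
[1.1.1.1] exactly-one(false, true) = true
[1.1.1] NOT true = false
[1.1.2] false OR false = false
[1.1.3.1] exactly-one(false, true, true) = false
[1.1.3] NOT false = true
[1.1] false OR false OR true = true
[1] NOT true = false
[2.1.1.3] exactly-one(true, false) = true
[2.1.1] false AND false AND true = false
[2.1] NOT false = true
[2.2] exactly-one(false, false, true) = true
[2] true AND true = true
[3] true → true = true
[root] false AND true AND true = false
Overall: false → declined

Declined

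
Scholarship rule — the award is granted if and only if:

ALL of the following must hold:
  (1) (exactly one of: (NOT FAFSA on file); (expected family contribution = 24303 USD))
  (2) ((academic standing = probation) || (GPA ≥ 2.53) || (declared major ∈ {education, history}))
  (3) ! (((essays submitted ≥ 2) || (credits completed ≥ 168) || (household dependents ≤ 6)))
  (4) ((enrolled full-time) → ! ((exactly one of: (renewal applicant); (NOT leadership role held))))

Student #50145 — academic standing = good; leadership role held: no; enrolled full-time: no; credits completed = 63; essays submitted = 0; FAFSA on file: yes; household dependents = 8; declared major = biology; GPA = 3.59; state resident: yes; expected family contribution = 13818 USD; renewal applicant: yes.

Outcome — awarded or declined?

Atomic conditions:
  NOT FAFSA on file: yes → false
  expected family contribution = 24303 USD: 13818 == 24303 is false
  academic standing = probation: good == probation is false
  GPA ≥ 2.53: 3.59 ≥ 2.53 is true
  declared major ∈ {education, history}: biology is not in the set → false
  essays submitted ≥ 2: 0 ≥ 2 is false
  credits completed ≥ 168: 63 ≥ 168 is false
  household dependents ≤ 6: 8 ≤ 6 is false
  enrolled full-time: no → false
  renewal applicant: yes → true
  NOT leadership role held: no → true
Combine:
[1] exactly-one(false, false) = false
[2] false OR true OR false = true
[3.1] false OR false OR false = false
[3] NOT false = true
[4.2.1] exactly-one(true, true) = false
[4.2] NOT false = true
[4] false → true (antecedent false ⇒ implication holds) = true
[root] false AND true AND true AND true = false
Overall: false → declined

Declined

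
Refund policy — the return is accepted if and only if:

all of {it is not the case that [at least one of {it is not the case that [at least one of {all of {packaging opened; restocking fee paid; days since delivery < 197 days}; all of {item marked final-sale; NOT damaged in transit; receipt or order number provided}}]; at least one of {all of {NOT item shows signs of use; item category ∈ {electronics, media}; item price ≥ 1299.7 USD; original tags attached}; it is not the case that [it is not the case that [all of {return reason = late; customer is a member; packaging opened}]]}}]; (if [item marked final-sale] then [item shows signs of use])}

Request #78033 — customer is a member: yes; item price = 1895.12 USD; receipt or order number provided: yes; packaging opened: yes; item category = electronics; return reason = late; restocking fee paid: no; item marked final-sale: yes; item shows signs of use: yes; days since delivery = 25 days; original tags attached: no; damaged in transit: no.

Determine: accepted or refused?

Refused

Atomic conditions:
  packaging opened: yes → true
  restocking fee paid: no → false
  days since delivery < 197 days: 25 < 197 is true
  item marked final-sale: yes → true
  NOT damaged in transit: no → true
  receipt or order number provided: yes → true
  NOT item shows signs of use: yes → false
  item category ∈ {electronics, media}: electronics is in the set → true
  item price ≥ 1299.7 USD: 1895.12 ≥ 1299.7 is true
  original tags attached: no → false
  return reason = late: late == late is true
  customer is a member: yes → true
  item shows signs of use: yes → true
Combine:
[1.1.1.1.1] true AND false AND true = false
[1.1.1.1.2] true AND true AND true = true
[1.1.1.1] false OR true = true
[1.1.1] NOT true = false
[1.1.2.1] false AND true AND true AND false = false
[1.1.2.2.1.1] true AND true AND true = true
[1.1.2.2.1] NOT true = false
[1.1.2.2] NOT false = true
[1.1.2] false OR true = true
[1.1] false OR true = true
[1] NOT true = false
[2] true → true = true
[root] false AND true = false
Overall: false → refused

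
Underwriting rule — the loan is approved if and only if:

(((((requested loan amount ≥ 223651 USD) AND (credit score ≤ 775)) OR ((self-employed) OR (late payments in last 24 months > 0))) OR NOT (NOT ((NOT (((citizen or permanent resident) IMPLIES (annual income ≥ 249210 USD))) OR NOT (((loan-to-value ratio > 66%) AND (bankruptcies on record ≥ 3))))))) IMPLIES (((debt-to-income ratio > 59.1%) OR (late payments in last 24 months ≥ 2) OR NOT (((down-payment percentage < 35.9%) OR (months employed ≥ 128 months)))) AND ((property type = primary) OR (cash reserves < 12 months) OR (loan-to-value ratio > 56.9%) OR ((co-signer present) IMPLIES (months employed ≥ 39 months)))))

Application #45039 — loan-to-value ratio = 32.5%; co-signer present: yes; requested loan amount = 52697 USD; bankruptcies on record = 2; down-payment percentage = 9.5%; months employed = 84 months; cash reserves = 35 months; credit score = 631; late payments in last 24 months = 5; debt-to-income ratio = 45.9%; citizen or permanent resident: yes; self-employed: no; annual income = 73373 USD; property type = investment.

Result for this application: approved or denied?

Atomic conditions:
  requested loan amount ≥ 223651 USD: 52697 ≥ 223651 is false
  credit score ≤ 775: 631 ≤ 775 is true
  self-employed: no → false
  late payments in last 24 months > 0: 5 > 0 is true
  citizen or permanent resident: yes → true
  annual income ≥ 249210 USD: 73373 ≥ 249210 is false
  loan-to-value ratio > 66%: 32.5 > 66 is false
  bankruptcies on record ≥ 3: 2 ≥ 3 is false
  debt-to-income ratio > 59.1%: 45.9 > 59.1 is false
  late payments in last 24 months ≥ 2: 5 ≥ 2 is true
  down-payment percentage < 35.9%: 9.5 < 35.9 is true
  months employed ≥ 128 months: 84 ≥ 128 is false
  property type = primary: investment == primary is false
  cash reserves < 12 months: 35 < 12 is false
  loan-to-value ratio > 56.9%: 32.5 > 56.9 is false
  co-signer present: yes → true
  months employed ≥ 39 months: 84 ≥ 39 is true
Combine:
[1.1.1] false AND true = false
[1.1.2] false OR true = true
[1.1] false OR true = true
[1.2.1.1.1.1] true → false = false
[1.2.1.1.1] NOT false = true
[1.2.1.1.2.1] false AND false = false
[1.2.1.1.2] NOT false = true
[1.2.1.1] true OR true = true
[1.2.1] NOT true = false
[1.2] NOT false = true
[1] true OR true = true
[2.1.3.1] true OR false = true
[2.1.3] NOT true = false
[2.1] false OR true OR false = true
[2.2.4] true → true = true
[2.2] false OR false OR false OR true = true
[2] true AND true = true
[root] true → true = true
Overall: true → approved

Approved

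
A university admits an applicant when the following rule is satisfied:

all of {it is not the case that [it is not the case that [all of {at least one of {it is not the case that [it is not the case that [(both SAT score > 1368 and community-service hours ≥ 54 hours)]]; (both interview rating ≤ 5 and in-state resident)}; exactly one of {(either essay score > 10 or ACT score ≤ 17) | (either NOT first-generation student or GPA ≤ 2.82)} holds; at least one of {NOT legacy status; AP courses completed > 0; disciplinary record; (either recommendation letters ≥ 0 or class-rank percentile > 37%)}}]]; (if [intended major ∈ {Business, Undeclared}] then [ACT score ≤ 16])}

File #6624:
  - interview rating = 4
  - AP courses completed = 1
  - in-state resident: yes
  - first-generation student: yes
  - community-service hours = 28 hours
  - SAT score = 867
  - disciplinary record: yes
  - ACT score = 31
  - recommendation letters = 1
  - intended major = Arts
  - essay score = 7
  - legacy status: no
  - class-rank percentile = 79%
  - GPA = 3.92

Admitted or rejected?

Atomic conditions:
  SAT score > 1368: 867 > 1368 is false
  community-service hours ≥ 54 hours: 28 ≥ 54 is false
  interview rating ≤ 5: 4 ≤ 5 is true
  in-state resident: yes → true
  essay score > 10: 7 > 10 is false
  ACT score ≤ 17: 31 ≤ 17 is false
  NOT first-generation student: yes → false
  GPA ≤ 2.82: 3.92 ≤ 2.82 is false
  NOT legacy status: no → true
  AP courses completed > 0: 1 > 0 is true
  disciplinary record: yes → true
  recommendation letters ≥ 0: 1 ≥ 0 is true
  class-rank percentile > 37%: 79 > 37 is true
  intended major ∈ {Business, Undeclared}: Arts is not in the set → false
  ACT score ≤ 16: 31 ≤ 16 is false
Combine:
[1.1.1.1.1.1.1] false AND false = false
[1.1.1.1.1.1] NOT false = true
[1.1.1.1.1] NOT true = false
[1.1.1.1.2] true AND true = true
[1.1.1.1] false OR true = true
[1.1.1.2.1] false OR false = false
[1.1.1.2.2] false OR false = false
[1.1.1.2] exactly-one(false, false) = false
[1.1.1.3.4] true OR true = true
[1.1.1.3] true OR true OR true OR true = true
[1.1.1] true AND false AND true = false
[1.1] NOT false = true
[1] NOT true = false
[2] false → false (antecedent false ⇒ implication holds) = true
[root] false AND true = false
Overall: false → rejected

Rejected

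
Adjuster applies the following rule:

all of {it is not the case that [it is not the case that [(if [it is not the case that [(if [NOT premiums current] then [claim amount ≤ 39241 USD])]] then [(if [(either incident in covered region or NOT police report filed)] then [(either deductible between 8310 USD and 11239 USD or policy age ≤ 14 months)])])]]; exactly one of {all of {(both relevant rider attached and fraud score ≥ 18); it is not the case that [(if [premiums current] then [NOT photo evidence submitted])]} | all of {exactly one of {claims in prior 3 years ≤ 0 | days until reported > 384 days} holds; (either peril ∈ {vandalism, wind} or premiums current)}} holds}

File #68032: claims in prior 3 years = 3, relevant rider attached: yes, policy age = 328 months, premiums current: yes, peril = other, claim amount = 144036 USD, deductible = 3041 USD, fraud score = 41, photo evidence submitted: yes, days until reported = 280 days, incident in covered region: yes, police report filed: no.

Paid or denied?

Atomic conditions:
  NOT premiums current: yes → false
  claim amount ≤ 39241 USD: 144036 ≤ 39241 is false
  incident in covered region: yes → true
  NOT police report filed: no → true
  deductible between 8310 USD and 11239 USD: 3041 in [8310, 11239] is false
  policy age ≤ 14 months: 328 ≤ 14 is false
  relevant rider attached: yes → true
  fraud score ≥ 18: 41 ≥ 18 is true
  premiums current: yes → true
  NOT photo evidence submitted: yes → false
  claims in prior 3 years ≤ 0: 3 ≤ 0 is false
  days until reported > 384 days: 280 > 384 is false
  peril ∈ {vandalism, wind}: other is not in the set → false
Combine:
[1.1.1.1.1] false → false (antecedent false ⇒ implication holds) = true
[1.1.1.1] NOT true = false
[1.1.1.2.1] true OR true = true
[1.1.1.2.2] false OR false = false
[1.1.1.2] true → false = false
[1.1.1] false → false (antecedent false ⇒ implication holds) = true
[1.1] NOT true = false
[1] NOT false = true
[2.1.1] true AND true = true
[2.1.2.1] true → false = false
[2.1.2] NOT false = true
[2.1] true AND true = true
[2.2.1] exactly-one(false, false) = false
[2.2.2] false OR true = true
[2.2] false AND true = false
[2] exactly-one(true, false) = true
[root] true AND true = true
Overall: true → paid

Paid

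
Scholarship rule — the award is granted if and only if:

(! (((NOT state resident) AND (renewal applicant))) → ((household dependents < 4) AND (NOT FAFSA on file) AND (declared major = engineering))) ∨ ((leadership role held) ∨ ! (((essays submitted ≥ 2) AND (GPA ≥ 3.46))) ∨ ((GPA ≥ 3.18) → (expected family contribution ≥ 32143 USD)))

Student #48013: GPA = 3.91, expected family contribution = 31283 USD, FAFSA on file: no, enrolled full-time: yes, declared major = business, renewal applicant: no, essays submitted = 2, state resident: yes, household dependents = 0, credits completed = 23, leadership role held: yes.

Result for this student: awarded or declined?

Atomic conditions:
  NOT state resident: yes → false
  renewal applicant: no → false
  household dependents < 4: 0 < 4 is true
  NOT FAFSA on file: no → true
  declared major = engineering: business == engineering is false
  leadership role held: yes → true
  essays submitted ≥ 2: 2 ≥ 2 is true
  GPA ≥ 3.46: 3.91 ≥ 3.46 is true
  GPA ≥ 3.18: 3.91 ≥ 3.18 is true
  expected family contribution ≥ 32143 USD: 31283 ≥ 32143 is false
Combine:
[1.1.1] false AND false = false
[1.1] NOT false = true
[1.2] true AND true AND false = false
[1] true → false = false
[2.2.1] true AND true = true
[2.2] NOT true = false
[2.3] true → false = false
[2] true OR false OR false = true
[root] false OR true = true
Overall: true → awarded

Awarded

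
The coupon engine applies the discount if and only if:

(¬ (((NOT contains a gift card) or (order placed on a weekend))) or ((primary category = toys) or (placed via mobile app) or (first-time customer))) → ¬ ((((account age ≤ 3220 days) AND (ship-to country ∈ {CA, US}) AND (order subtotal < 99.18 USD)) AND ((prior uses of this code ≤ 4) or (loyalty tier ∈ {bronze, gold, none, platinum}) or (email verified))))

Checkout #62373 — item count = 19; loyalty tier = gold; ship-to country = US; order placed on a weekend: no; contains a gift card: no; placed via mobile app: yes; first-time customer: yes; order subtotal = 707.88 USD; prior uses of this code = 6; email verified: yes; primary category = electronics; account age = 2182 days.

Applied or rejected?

Applied

Atomic conditions:
  NOT contains a gift card: no → true
  order placed on a weekend: no → false
  primary category = toys: electronics == toys is false
  placed via mobile app: yes → true
  first-time customer: yes → true
  account age ≤ 3220 days: 2182 ≤ 3220 is true
  ship-to country ∈ {CA, US}: US is in the set → true
  order subtotal < 99.18 USD: 707.88 < 99.18 is false
  prior uses of this code ≤ 4: 6 ≤ 4 is false
  loyalty tier ∈ {bronze, gold, none, platinum}: gold is in the set → true
  email verified: yes → true
Combine:
[1.1.1] true OR false = true
[1.1] NOT true = false
[1.2] false OR true OR true = true
[1] false OR true = true
[2.1.1] true AND true AND false = false
[2.1.2] false OR true OR true = true
[2.1] false AND true = false
[2] NOT false = true
[root] true → true = true
Overall: true → applied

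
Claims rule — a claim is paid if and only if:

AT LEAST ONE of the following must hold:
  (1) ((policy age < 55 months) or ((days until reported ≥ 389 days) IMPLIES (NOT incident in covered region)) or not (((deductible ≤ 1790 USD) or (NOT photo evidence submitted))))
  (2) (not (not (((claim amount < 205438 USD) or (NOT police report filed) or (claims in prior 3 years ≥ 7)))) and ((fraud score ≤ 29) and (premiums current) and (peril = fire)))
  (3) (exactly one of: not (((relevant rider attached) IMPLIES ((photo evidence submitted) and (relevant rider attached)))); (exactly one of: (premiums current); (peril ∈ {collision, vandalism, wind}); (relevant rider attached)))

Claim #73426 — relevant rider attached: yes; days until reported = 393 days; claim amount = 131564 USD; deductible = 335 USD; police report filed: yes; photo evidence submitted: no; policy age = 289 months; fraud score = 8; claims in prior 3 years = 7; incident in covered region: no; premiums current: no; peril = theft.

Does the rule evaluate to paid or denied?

Atomic conditions:
  policy age < 55 months: 289 < 55 is false
  days until reported ≥ 389 days: 393 ≥ 389 is true
  NOT incident in covered region: no → true
  deductible ≤ 1790 USD: 335 ≤ 1790 is true
  NOT photo evidence submitted: no → true
  claim amount < 205438 USD: 131564 < 205438 is true
  NOT police report filed: yes → false
  claims in prior 3 years ≥ 7: 7 ≥ 7 is true
  fraud score ≤ 29: 8 ≤ 29 is true
  premiums current: no → false
  peril = fire: theft == fire is false
  relevant rider attached: yes → true
  photo evidence submitted: no → false
  peril ∈ {collision, vandalism, wind}: theft is not in the set → false
Combine:
[1.2] true → true = true
[1.3.1] true OR true = true
[1.3] NOT true = false
[1] false OR true OR false = true
[2.1.1.1] true OR false OR true = true
[2.1.1] NOT true = false
[2.1] NOT false = true
[2.2] true AND false AND false = false
[2] true AND false = false
[3.1.1.2] false AND true = false
[3.1.1] true → false = false
[3.1] NOT false = true
[3.2] exactly-one(false, false, true) = true
[3] exactly-one(true, true) = false
[root] true OR false OR false = true
Overall: true → paid

Paid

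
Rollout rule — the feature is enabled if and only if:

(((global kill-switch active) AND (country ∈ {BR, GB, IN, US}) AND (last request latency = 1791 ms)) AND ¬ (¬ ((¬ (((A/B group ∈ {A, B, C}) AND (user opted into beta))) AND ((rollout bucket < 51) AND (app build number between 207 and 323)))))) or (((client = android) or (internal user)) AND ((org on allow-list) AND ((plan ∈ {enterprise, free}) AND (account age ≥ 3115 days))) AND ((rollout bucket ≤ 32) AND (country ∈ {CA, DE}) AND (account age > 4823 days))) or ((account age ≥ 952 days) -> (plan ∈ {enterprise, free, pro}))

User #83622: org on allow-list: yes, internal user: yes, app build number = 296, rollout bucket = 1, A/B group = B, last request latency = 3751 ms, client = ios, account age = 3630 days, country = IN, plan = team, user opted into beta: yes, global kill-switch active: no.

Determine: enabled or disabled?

Atomic conditions:
  global kill-switch active: no → false
  country ∈ {BR, GB, IN, US}: IN is in the set → true
  last request latency = 1791 ms: 3751 == 1791 is false
  A/B group ∈ {A, B, C}: B is in the set → true
  user opted into beta: yes → true
  rollout bucket < 51: 1 < 51 is true
  app build number between 207 and 323: 296 in [207, 323] is true
  client = android: ios == android is false
  internal user: yes → true
  org on allow-list: yes → true
  plan ∈ {enterprise, free}: team is not in the set → false
  account age ≥ 3115 days: 3630 ≥ 3115 is true
  rollout bucket ≤ 32: 1 ≤ 32 is true
  country ∈ {CA, DE}: IN is not in the set → false
  account age > 4823 days: 3630 > 4823 is false
  account age ≥ 952 days: 3630 ≥ 952 is true
  plan ∈ {enterprise, free, pro}: team is not in the set → false
Combine:
[1.1] false AND true AND false = false
[1.2.1.1.1.1] true AND true = true
[1.2.1.1.1] NOT true = false
[1.2.1.1.2] true AND true = true
[1.2.1.1] false AND true = false
[1.2.1] NOT false = true
[1.2] NOT true = false
[1] false AND false = false
[2.1] false OR true = true
[2.2.2] false AND true = false
[2.2] true AND false = false
[2.3] true AND false AND false = false
[2] true AND false AND false = false
[3] true → false = false
[root] false OR false OR false = false
Overall: false → disabled

Disabled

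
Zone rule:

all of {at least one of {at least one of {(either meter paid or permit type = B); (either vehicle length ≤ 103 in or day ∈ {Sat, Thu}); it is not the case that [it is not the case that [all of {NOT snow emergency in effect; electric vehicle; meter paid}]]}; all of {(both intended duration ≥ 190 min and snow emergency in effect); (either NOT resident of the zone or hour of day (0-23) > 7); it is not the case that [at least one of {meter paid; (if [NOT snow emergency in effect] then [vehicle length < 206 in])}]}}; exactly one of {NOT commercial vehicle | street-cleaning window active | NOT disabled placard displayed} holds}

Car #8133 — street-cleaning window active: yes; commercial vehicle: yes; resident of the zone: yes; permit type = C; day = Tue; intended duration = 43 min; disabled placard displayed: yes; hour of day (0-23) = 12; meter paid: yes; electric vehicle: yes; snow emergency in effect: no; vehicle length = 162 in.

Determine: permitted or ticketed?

Permitted

Atomic conditions:
  meter paid: yes → true
  permit type = B: C == B is false
  vehicle length ≤ 103 in: 162 ≤ 103 is false
  day ∈ {Sat, Thu}: Tue is not in the set → false
  NOT snow emergency in effect: no → true
  electric vehicle: yes → true
  intended duration ≥ 190 min: 43 ≥ 190 is false
  snow emergency in effect: no → false
  NOT resident of the zone: yes → false
  hour of day (0-23) > 7: 12 > 7 is true
  vehicle length < 206 in: 162 < 206 is true
  NOT commercial vehicle: yes → false
  street-cleaning window active: yes → true
  NOT disabled placard displayed: yes → false
Combine:
[1.1.1] true OR false = true
[1.1.2] false OR false = false
[1.1.3.1.1] true AND true AND true = true
[1.1.3.1] NOT true = false
[1.1.3] NOT false = true
[1.1] true OR false OR true = true
[1.2.1] false AND false = false
[1.2.2] false OR true = true
[1.2.3.1.2] true → true = true
[1.2.3.1] true OR true = true
[1.2.3] NOT true = false
[1.2] false AND true AND false = false
[1] true OR false = true
[2] exactly-one(false, true, false) = true
[root] true AND true = true
Overall: true → permitted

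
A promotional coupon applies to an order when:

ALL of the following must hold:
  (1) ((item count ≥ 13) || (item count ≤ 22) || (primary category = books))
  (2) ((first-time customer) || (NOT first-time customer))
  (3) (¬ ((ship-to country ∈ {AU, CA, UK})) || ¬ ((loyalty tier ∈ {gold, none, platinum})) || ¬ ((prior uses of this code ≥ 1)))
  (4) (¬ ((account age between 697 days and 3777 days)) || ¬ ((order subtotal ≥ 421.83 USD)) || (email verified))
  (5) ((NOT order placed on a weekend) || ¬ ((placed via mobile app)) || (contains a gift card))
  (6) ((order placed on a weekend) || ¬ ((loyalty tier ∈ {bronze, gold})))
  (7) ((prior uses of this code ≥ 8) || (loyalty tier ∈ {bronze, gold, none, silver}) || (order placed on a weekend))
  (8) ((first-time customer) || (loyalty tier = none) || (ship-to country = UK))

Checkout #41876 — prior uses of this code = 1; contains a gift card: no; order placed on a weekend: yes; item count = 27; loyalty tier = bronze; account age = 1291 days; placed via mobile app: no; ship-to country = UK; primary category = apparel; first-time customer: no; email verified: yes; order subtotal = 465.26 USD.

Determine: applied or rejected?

Applied

Atomic conditions:
  item count ≥ 13: 27 ≥ 13 is true
  item count ≤ 22: 27 ≤ 22 is false
  primary category = books: apparel == books is false
  first-time customer: no → false
  NOT first-time customer: no → true
  ship-to country ∈ {AU, CA, UK}: UK is in the set → true
  loyalty tier ∈ {gold, none, platinum}: bronze is not in the set → false
  prior uses of this code ≥ 1: 1 ≥ 1 is true
  account age between 697 days and 3777 days: 1291 in [697, 3777] is true
  order subtotal ≥ 421.83 USD: 465.26 ≥ 421.83 is true
  email verified: yes → true
  NOT order placed on a weekend: yes → false
  placed via mobile app: no → false
  contains a gift card: no → false
  order placed on a weekend: yes → true
  loyalty tier ∈ {bronze, gold}: bronze is in the set → true
  prior uses of this code ≥ 8: 1 ≥ 8 is false
  loyalty tier ∈ {bronze, gold, none, silver}: bronze is in the set → true
  loyalty tier = none: bronze == none is false
  ship-to country = UK: UK == UK is true
Combine:
[1] true OR false OR false = true
[2] false OR true = true
[3.1] NOT true = false
[3.2] NOT false = true
[3.3] NOT true = false
[3] false OR true OR false = true
[4.1] NOT true = false
[4.2] NOT true = false
[4] false OR false OR true = true
[5.2] NOT false = true
[5] false OR true OR false = true
[6.2] NOT true = false
[6] true OR false = true
[7] false OR true OR true = true
[8] false OR false OR true = true
[root] true AND true AND true AND true AND true AND true AND true AND true = true
Overall: true → applied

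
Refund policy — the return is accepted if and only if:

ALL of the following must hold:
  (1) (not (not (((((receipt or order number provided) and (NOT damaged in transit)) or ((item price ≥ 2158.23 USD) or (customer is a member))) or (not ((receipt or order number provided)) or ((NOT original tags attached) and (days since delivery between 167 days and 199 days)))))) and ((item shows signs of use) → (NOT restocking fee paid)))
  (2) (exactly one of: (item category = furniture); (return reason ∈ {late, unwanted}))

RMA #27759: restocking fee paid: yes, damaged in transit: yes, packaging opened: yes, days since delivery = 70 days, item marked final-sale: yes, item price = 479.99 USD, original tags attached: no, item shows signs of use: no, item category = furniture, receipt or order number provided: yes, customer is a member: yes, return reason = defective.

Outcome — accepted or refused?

Atomic conditions:
  receipt or order number provided: yes → true
  NOT damaged in transit: yes → false
  item price ≥ 2158.23 USD: 479.99 ≥ 2158.23 is false
  customer is a member: yes → true
  NOT original tags attached: no → true
  days since delivery between 167 days and 199 days: 70 in [167, 199] is false
  item shows signs of use: no → false
  NOT restocking fee paid: yes → false
  item category = furniture: furniture == furniture is true
  return reason ∈ {late, unwanted}: defective is not in the set → false
Combine:
[1.1.1.1.1.1] true AND false = false
[1.1.1.1.1.2] false OR true = true
[1.1.1.1.1] false OR true = true
[1.1.1.1.2.1] NOT true = false
[1.1.1.1.2.2] true AND false = false
[1.1.1.1.2] false OR false = false
[1.1.1.1] true OR false = true
[1.1.1] NOT true = false
[1.1] NOT false = true
[1.2] false → false (antecedent false ⇒ implication holds) = true
[1] true AND true = true
[2] exactly-one(true, false) = true
[root] true AND true = true
Overall: true → accepted

Accepted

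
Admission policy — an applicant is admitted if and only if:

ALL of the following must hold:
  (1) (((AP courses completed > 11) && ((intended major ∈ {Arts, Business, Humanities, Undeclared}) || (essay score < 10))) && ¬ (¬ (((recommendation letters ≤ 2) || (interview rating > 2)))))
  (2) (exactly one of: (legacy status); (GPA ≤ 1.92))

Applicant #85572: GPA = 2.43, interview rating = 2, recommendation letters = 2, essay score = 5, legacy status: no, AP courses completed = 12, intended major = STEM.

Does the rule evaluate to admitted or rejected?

Rejected

Atomic conditions:
  AP courses completed > 11: 12 > 11 is true
  intended major ∈ {Arts, Business, Humanities, Undeclared}: STEM is not in the set → false
  essay score < 10: 5 < 10 is true
  recommendation letters ≤ 2: 2 ≤ 2 is true
  interview rating > 2: 2 > 2 is false
  legacy status: no → false
  GPA ≤ 1.92: 2.43 ≤ 1.92 is false
Combine:
[1.1.2] false OR true = true
[1.1] true AND true = true
[1.2.1.1] true OR false = true
[1.2.1] NOT true = false
[1.2] NOT false = true
[1] true AND true = true
[2] exactly-one(false, false) = false
[root] true AND false = false
Overall: false → rejected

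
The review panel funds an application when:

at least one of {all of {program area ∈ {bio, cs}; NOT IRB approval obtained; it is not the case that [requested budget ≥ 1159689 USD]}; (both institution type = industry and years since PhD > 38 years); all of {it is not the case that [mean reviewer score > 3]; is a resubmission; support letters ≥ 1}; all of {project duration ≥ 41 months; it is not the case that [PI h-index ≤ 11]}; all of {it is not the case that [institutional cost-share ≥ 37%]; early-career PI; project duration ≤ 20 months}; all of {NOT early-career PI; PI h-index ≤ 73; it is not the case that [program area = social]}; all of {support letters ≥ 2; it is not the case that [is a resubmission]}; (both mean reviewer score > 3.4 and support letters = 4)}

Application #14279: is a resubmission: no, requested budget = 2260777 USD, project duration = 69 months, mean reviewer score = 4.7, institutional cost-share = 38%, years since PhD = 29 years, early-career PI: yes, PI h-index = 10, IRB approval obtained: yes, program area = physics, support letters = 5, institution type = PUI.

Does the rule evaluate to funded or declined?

Funded

Atomic conditions:
  program area ∈ {bio, cs}: physics is not in the set → false
  NOT IRB approval obtained: yes → false
  requested budget ≥ 1159689 USD: 2260777 ≥ 1159689 is true
  institution type = industry: PUI == industry is false
  years since PhD > 38 years: 29 > 38 is false
  mean reviewer score > 3: 4.7 > 3 is true
  is a resubmission: no → false
  support letters ≥ 1: 5 ≥ 1 is true
  project duration ≥ 41 months: 69 ≥ 41 is true
  PI h-index ≤ 11: 10 ≤ 11 is true
  institutional cost-share ≥ 37%: 38 ≥ 37 is true
  early-career PI: yes → true
  project duration ≤ 20 months: 69 ≤ 20 is false
  NOT early-career PI: yes → false
  PI h-index ≤ 73: 10 ≤ 73 is true
  program area = social: physics == social is false
  support letters ≥ 2: 5 ≥ 2 is true
  mean reviewer score > 3.4: 4.7 > 3.4 is true
  support letters = 4: 5 == 4 is false
Combine:
[1.3] NOT true = false
[1] false AND false AND false = false
[2] false AND false = false
[3.1] NOT true = false
[3] false AND false AND true = false
[4.2] NOT true = false
[4] true AND false = false
[5.1] NOT true = false
[5] false AND true AND false = false
[6.3] NOT false = true
[6] false AND true AND true = false
[7.2] NOT false = true
[7] true AND true = true
[8] true AND false = false
[root] false OR false OR false OR false OR false OR false OR true OR false = true
Overall: true → funded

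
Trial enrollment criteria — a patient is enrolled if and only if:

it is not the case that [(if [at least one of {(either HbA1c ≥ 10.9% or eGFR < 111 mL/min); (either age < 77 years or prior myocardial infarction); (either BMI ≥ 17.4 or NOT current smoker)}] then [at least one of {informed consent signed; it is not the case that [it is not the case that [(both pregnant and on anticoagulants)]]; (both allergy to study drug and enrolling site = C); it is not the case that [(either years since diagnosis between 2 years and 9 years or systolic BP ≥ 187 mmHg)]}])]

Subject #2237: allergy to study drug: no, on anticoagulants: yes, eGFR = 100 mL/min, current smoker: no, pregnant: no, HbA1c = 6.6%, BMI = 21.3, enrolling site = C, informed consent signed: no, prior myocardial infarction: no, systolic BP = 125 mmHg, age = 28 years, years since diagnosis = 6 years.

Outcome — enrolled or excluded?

Atomic conditions:
  HbA1c ≥ 10.9%: 6.6 ≥ 10.9 is false
  eGFR < 111 mL/min: 100 < 111 is true
  age < 77 years: 28 < 77 is true
  prior myocardial infarction: no → false
  BMI ≥ 17.4: 21.3 ≥ 17.4 is true
  NOT current smoker: no → true
  informed consent signed: no → false
  pregnant: no → false
  on anticoagulants: yes → true
  allergy to study drug: no → false
  enrolling site = C: C == C is true
  years since diagnosis between 2 years and 9 years: 6 in [2, 9] is true
  systolic BP ≥ 187 mmHg: 125 ≥ 187 is false
Combine:
[1.1.1] false OR true = true
[1.1.2] true OR false = true
[1.1.3] true OR true = true
[1.1] true OR true OR true = true
[1.2.2.1.1] false AND true = false
[1.2.2.1] NOT false = true
[1.2.2] NOT true = false
[1.2.3] false AND true = false
[1.2.4.1] true OR false = true
[1.2.4] NOT true = false
[1.2] false OR false OR false OR false = false
[1] true → false = false
[root] NOT false = true
Overall: true → enrolled

Enrolled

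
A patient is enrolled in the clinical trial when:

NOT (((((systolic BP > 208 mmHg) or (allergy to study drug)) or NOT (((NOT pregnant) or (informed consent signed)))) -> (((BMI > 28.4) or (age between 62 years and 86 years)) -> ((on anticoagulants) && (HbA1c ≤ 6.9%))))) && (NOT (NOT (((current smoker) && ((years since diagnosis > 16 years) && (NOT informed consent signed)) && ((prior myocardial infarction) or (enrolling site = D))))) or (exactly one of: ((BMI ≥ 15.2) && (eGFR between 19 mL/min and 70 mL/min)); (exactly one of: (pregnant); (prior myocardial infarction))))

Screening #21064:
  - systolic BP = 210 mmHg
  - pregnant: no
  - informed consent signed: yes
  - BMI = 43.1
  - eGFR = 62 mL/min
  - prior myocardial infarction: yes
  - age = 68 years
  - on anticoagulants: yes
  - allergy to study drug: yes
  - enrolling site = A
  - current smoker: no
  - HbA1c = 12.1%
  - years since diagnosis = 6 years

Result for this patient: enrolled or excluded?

Excluded

Atomic conditions:
  systolic BP > 208 mmHg: 210 > 208 is true
  allergy to study drug: yes → true
  NOT pregnant: no → true
  informed consent signed: yes → true
  BMI > 28.4: 43.1 > 28.4 is true
  age between 62 years and 86 years: 68 in [62, 86] is true
  on anticoagulants: yes → true
  HbA1c ≤ 6.9%: 12.1 ≤ 6.9 is false
  current smoker: no → false
  years since diagnosis > 16 years: 6 > 16 is false
  NOT informed consent signed: yes → false
  prior myocardial infarction: yes → true
  enrolling site = D: A == D is false
  BMI ≥ 15.2: 43.1 ≥ 15.2 is true
  eGFR between 19 mL/min and 70 mL/min: 62 in [19, 70] is true
  pregnant: no → false
Combine:
[1.1.1.1] true OR true = true
[1.1.1.2.1] true OR true = true
[1.1.1.2] NOT true = false
[1.1.1] true OR false = true
[1.1.2.1] true OR true = true
[1.1.2.2] true AND false = false
[1.1.2] true → false = false
[1.1] true → false = false
[1] NOT false = true
[2.1.1.1.2] false AND false = false
[2.1.1.1.3] true OR false = true
[2.1.1.1] false AND false AND true = false
[2.1.1] NOT false = true
[2.1] NOT true = false
[2.2.1] true AND true = true
[2.2.2] exactly-one(false, true) = true
[2.2] exactly-one(true, true) = false
[2] false OR false = false
[root] true AND false = false
Overall: false → excluded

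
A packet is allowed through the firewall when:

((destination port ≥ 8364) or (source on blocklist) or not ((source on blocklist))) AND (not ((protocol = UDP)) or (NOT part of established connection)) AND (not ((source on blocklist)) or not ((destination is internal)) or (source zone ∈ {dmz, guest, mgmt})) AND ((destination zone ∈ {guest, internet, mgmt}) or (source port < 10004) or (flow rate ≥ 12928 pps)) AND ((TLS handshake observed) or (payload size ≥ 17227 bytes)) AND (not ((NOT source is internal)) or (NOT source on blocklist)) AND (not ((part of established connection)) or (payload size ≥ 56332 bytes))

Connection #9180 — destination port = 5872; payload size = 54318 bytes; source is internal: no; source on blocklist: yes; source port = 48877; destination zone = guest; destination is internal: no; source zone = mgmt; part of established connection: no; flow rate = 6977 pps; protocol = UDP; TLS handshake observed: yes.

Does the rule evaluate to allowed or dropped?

Atomic conditions:
  destination port ≥ 8364: 5872 ≥ 8364 is false
  source on blocklist: yes → true
  protocol = UDP: UDP == UDP is true
  NOT part of established connection: no → true
  destination is internal: no → false
  source zone ∈ {dmz, guest, mgmt}: mgmt is in the set → true
  destination zone ∈ {guest, internet, mgmt}: guest is in the set → true
  source port < 10004: 48877 < 10004 is false
  flow rate ≥ 12928 pps: 6977 ≥ 12928 is false
  TLS handshake observed: yes → true
  payload size ≥ 17227 bytes: 54318 ≥ 17227 is true
  NOT source is internal: no → true
  NOT source on blocklist: yes → false
  part of established connection: no → false
  payload size ≥ 56332 bytes: 54318 ≥ 56332 is false
Combine:
[1.3] NOT true = false
[1] false OR true OR false = true
[2.1] NOT true = false
[2] false OR true = true
[3.1] NOT true = false
[3.2] NOT false = true
[3] false OR true OR true = true
[4] true OR false OR false = true
[5] true OR true = true
[6.1] NOT true = false
[6] false OR false = false
[7.1] NOT false = true
[7] true OR false = true
[root] true AND true AND true AND true AND true AND false AND true = false
Overall: false → dropped

Dropped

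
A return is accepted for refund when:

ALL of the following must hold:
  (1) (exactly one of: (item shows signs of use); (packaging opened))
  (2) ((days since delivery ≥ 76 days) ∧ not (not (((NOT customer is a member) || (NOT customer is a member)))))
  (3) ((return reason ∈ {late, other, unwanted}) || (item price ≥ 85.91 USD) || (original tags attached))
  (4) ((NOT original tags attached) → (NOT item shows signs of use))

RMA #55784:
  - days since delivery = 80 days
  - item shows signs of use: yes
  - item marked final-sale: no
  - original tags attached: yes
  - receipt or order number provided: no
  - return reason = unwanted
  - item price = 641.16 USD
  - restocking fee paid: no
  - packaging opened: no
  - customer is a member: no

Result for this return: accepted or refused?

Atomic conditions:
  item shows signs of use: yes → true
  packaging opened: no → false
  days since delivery ≥ 76 days: 80 ≥ 76 is true
  NOT customer is a member: no → true
  return reason ∈ {late, other, unwanted}: unwanted is in the set → true
  item price ≥ 85.91 USD: 641.16 ≥ 85.91 is true
  original tags attached: yes → true
  NOT original tags attached: yes → false
  NOT item shows signs of use: yes → false
Combine:
[1] exactly-one(true, false) = true
[2.2.1.1] true OR true = true
[2.2.1] NOT true = false
[2.2] NOT false = true
[2] true AND true = true
[3] true OR true OR true = true
[4] false → false (antecedent false ⇒ implication holds) = true
[root] true AND true AND true AND true = true
Overall: true → accepted

Accepted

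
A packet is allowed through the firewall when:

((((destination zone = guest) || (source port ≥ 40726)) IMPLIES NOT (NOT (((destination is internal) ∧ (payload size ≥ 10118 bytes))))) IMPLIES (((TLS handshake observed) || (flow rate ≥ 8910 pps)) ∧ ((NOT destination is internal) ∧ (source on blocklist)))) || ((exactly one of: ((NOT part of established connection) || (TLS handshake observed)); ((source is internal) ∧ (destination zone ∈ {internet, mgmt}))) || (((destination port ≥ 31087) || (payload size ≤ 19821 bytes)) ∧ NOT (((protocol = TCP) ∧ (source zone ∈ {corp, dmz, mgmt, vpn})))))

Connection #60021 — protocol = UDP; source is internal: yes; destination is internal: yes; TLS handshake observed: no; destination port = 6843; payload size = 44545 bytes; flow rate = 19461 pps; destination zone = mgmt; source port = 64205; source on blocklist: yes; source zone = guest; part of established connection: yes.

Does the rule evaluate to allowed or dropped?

Allowed

Atomic conditions:
  destination zone = guest: mgmt == guest is false
  source port ≥ 40726: 64205 ≥ 40726 is true
  destination is internal: yes → true
  payload size ≥ 10118 bytes: 44545 ≥ 10118 is true
  TLS handshake observed: no → false
  flow rate ≥ 8910 pps: 19461 ≥ 8910 is true
  NOT destination is internal: yes → false
  source on blocklist: yes → true
  NOT part of established connection: yes → false
  source is internal: yes → true
  destination zone ∈ {internet, mgmt}: mgmt is in the set → true
  destination port ≥ 31087: 6843 ≥ 31087 is false
  payload size ≤ 19821 bytes: 44545 ≤ 19821 is false
  protocol = TCP: UDP == TCP is false
  source zone ∈ {corp, dmz, mgmt, vpn}: guest is not in the set → false
Combine:
[1.1.1] false OR true = true
[1.1.2.1.1] true AND true = true
[1.1.2.1] NOT true = false
[1.1.2] NOT false = true
[1.1] true → true = true
[1.2.1] false OR true = true
[1.2.2] false AND true = false
[1.2] true AND false = false
[1] true → false = false
[2.1.1] false OR false = false
[2.1.2] true AND true = true
[2.1] exactly-one(false, true) = true
[2.2.1] false OR false = false
[2.2.2.1] false AND false = false
[2.2.2] NOT false = true
[2.2] false AND true = false
[2] true OR false = true
[root] false OR true = true
Overall: true → allowed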